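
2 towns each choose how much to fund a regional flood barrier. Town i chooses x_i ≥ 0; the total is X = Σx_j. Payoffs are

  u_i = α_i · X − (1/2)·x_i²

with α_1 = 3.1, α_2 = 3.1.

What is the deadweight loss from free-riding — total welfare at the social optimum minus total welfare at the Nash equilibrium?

9.61

Town i's FOC: ∂u_i/∂x_i = α_i − x_i = 0, so x_i* = α_i.
NE contributions = (3.1, 3.1); X = 6.2.
W^NE = (Σα)·X − ½Σα_i² = 6.2² − ½·19.22 = 28.83.
Planner sets x_i = Σα_j = 6.2 for every i, so X^SO = 2·6.2 = 12.4.
W^SO = (Σα)·X^SO − ½·2·(Σα)² = (2/2)·6.2² = 38.44.
Deadweight loss = W^SO − W^NE = 9.61.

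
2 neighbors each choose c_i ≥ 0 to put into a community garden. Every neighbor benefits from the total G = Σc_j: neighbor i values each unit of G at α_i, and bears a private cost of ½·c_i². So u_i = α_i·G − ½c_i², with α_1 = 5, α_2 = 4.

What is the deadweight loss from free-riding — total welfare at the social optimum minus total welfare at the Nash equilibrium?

20.5

Neighbor i's FOC: ∂u_i/∂c_i = α_i − c_i = 0, so c_i* = α_i.
NE contributions = (5, 4); G = 9.
W^NE = (Σα)·G − ½Σα_i² = 9² − ½·41 = 60.5.
Planner sets c_i = Σα_j = 9 for every i, so G^SO = 2·9 = 18.
W^SO = (Σα)·G^SO − ½·2·(Σα)² = (2/2)·9² = 81.
Deadweight loss = W^SO − W^NE = 20.5.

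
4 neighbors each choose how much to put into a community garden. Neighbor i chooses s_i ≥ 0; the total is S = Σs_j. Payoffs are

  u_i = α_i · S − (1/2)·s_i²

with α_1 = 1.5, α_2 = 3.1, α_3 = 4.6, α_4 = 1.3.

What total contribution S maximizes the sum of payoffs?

Planner FOC: ∂(Σu_j)/∂s_i = (Σα_j) − s_i = 0, so s_i^SO = Σα_j = 10.5 for every i; S^SO = 42.

42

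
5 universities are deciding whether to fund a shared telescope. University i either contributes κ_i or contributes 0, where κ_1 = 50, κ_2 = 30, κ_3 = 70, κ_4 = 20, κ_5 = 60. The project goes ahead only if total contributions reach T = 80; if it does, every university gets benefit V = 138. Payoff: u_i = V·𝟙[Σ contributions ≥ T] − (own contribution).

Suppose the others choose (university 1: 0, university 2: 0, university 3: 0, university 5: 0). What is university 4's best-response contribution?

Others' total = 0. Even contributing 20 gives 20 < 80: no benefit either way.
Best response: 0.

0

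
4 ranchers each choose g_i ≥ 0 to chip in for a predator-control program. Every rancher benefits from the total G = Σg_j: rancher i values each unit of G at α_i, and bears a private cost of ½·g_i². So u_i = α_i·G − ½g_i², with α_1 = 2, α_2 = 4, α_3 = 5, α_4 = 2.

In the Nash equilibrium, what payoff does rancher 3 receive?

52.5

Rancher i's FOC: ∂u_i/∂g_i = α_i − g_i = 0, so g_i* = α_i.
NE contributions = (2, 4, 5, 2); G = 13.
u_3 = α_3·G − ½·(g_3)² = 5·13 − ½·5² = 52.5.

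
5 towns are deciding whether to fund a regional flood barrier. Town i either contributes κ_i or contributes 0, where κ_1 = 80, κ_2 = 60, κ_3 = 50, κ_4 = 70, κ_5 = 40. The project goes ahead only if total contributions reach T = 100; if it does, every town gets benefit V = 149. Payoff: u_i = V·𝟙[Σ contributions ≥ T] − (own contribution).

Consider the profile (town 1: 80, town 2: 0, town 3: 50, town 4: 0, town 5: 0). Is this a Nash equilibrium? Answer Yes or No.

Total = 130 ≥ 100: provided.
Town 1 (pledges 80, payoff 69): dropping to 0 → total 50, payoff 0. No gain.
Town 2 (pledges 0, payoff 149): pledging 60 → total 190, payoff 89. No gain.
Town 3 (pledges 50, payoff 99): dropping to 0 → total 80, payoff 0. No gain.
Town 4 (pledges 0, payoff 149): pledging 70 → total 200, payoff 79. No gain.
Town 5 (pledges 0, payoff 149): pledging 40 → total 170, payoff 109. No gain.

Yes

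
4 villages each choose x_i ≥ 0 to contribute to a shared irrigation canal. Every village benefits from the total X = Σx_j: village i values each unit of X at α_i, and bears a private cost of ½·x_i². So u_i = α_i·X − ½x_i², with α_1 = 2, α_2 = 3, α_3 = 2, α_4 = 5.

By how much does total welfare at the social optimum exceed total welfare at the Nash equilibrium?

Village i's FOC: ∂u_i/∂x_i = α_i − x_i = 0, so x_i* = α_i.
NE contributions = (2, 3, 2, 5); X = 12.
W^NE = (Σα)·X − ½Σα_i² = 12² − ½·42 = 123.
Planner sets x_i = Σα_j = 12 for every i, so X^SO = 4·12 = 48.
W^SO = (Σα)·X^SO − ½·4·(Σα)² = (4/2)·12² = 288.
Deadweight loss = W^SO − W^NE = 165.

165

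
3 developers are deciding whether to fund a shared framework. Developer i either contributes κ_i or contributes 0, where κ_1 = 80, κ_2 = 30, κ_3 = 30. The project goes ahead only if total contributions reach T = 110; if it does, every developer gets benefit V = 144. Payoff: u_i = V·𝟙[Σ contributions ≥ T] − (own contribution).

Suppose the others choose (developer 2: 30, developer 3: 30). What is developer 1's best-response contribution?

80

Others' total = 60. Contributing 80 brings total to 140 ≥ 110: gain V − κ_1 = 64.
Best response: 80.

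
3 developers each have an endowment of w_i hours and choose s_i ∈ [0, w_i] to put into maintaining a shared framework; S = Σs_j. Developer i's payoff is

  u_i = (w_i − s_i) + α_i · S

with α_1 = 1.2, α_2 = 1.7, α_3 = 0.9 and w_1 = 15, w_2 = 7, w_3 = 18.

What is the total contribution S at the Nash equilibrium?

∂u_i/∂s_i = α_i − 1, so developer i contributes w_i if α_i > 1, else 0.
α_i > 1 for i ∈ {1, 2}; NE contributions (15, 7, 0), S = 22.

22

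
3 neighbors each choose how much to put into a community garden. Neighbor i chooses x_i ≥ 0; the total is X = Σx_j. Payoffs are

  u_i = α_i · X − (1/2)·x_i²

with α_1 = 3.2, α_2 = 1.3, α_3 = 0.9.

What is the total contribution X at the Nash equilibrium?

5.4

Neighbor i's FOC: ∂u_i/∂x_i = α_i − x_i = 0, so x_i* = α_i.
NE contributions = (3.2, 1.3, 0.9); X = 5.4.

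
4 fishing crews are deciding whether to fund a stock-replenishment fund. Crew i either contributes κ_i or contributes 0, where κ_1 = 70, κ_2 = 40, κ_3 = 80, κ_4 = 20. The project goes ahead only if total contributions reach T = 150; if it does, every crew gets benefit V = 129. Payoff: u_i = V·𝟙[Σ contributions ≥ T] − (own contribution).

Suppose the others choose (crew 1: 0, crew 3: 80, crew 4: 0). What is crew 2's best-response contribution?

0

Others' total = 80. Even contributing 40 gives 120 < 150: no benefit either way.
Best response: 0.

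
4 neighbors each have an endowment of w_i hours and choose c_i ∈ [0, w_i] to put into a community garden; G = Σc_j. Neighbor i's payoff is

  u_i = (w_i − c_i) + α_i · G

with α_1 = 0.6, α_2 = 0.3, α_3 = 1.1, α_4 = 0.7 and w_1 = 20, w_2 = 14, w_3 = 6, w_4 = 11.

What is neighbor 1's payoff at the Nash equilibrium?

23.6

∂u_i/∂c_i = α_i − 1, so neighbor i contributes w_i if α_i > 1, else 0.
α_i > 1 for i ∈ {3}; NE contributions (0, 0, 6, 0), G = 6.
u_1 = (20 − 0) + 0.6·6 = 23.6.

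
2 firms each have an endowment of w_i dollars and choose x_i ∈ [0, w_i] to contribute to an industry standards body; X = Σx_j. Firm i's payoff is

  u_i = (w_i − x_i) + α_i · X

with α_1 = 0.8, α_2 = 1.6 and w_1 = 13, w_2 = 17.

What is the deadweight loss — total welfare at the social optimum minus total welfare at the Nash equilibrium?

18.2

∂u_i/∂x_i = α_i − 1, so firm i contributes w_i if α_i > 1, else 0.
α_i > 1 for i ∈ {2}; NE contributions (0, 17), X = 17.
W^NE = Σw_i − X^NE + (Σα_i)·X^NE = 30 + 1.4·17 = 53.8.
Planner: ∂(Σu_j)/∂x_i = Σα_j − 1 = 1.4 > 0, so everyone contributes w_i; X^SO = 30, W^SO = 30 + 1.4·30 = 72.
Deadweight loss = 18.2.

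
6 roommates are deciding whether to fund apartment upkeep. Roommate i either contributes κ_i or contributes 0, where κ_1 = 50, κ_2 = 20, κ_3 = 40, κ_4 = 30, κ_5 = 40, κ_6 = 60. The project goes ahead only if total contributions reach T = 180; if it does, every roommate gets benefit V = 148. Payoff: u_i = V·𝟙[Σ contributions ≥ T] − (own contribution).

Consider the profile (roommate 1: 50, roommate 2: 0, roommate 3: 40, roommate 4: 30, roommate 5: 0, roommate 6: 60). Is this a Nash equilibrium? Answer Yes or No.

Total = 180 ≥ 180: provided.
Roommate 1 (pledges 50, payoff 98): dropping to 0 → total 130, payoff 0. No gain.
Roommate 2 (pledges 0, payoff 148): pledging 20 → total 200, payoff 128. No gain.
Roommate 3 (pledges 40, payoff 108): dropping to 0 → total 140, payoff 0. No gain.
Roommate 4 (pledges 30, payoff 118): dropping to 0 → total 150, payoff 0. No gain.
Roommate 5 (pledges 0, payoff 148): pledging 40 → total 220, payoff 108. No gain.
Roommate 6 (pledges 60, payoff 88): dropping to 0 → total 120, payoff 0. No gain.

Yes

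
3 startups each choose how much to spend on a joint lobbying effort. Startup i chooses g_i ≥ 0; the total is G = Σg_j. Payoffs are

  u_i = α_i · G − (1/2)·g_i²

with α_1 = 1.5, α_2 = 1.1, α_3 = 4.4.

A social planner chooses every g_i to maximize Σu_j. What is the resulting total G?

Planner FOC: ∂(Σu_j)/∂g_i = (Σα_j) − g_i = 0, so g_i^SO = Σα_j = 7 for every i; G^SO = 21.

21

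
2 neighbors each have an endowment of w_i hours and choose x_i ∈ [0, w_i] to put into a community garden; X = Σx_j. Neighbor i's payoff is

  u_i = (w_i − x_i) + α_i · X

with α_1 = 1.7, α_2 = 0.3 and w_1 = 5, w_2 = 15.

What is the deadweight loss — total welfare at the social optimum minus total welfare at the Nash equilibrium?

15

∂u_i/∂x_i = α_i − 1, so neighbor i contributes w_i if α_i > 1, else 0.
α_i > 1 for i ∈ {1}; NE contributions (5, 0), X = 5.
W^NE = Σw_i − X^NE + (Σα_i)·X^NE = 20 + 1·5 = 25.
Planner: ∂(Σu_j)/∂x_i = Σα_j − 1 = 1 > 0, so everyone contributes w_i; X^SO = 20, W^SO = 20 + 1·20 = 40.
Deadweight loss = 15.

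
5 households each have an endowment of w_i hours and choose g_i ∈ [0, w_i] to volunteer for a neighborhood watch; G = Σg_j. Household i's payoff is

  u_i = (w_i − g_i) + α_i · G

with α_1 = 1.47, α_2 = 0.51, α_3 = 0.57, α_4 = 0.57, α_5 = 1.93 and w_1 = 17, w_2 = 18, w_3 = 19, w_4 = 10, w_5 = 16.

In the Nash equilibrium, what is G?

33

∂u_i/∂g_i = α_i − 1, so household i contributes w_i if α_i > 1, else 0.
α_i > 1 for i ∈ {1, 5}; NE contributions (17, 0, 0, 0, 16), G = 33.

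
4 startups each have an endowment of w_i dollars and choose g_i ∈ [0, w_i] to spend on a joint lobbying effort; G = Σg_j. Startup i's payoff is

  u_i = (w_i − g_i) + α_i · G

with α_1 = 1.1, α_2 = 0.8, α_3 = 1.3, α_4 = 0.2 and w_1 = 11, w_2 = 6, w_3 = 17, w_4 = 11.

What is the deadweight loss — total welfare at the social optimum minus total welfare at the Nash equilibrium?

∂u_i/∂g_i = α_i − 1, so startup i contributes w_i if α_i > 1, else 0.
α_i > 1 for i ∈ {1, 3}; NE contributions (11, 0, 17, 0), G = 28.
W^NE = Σw_i − G^NE + (Σα_i)·G^NE = 45 + 2.4·28 = 112.2.
Planner: ∂(Σu_j)/∂g_i = Σα_j − 1 = 2.4 > 0, so everyone contributes w_i; G^SO = 45, W^SO = 45 + 2.4·45 = 153.
Deadweight loss = 40.8.

40.8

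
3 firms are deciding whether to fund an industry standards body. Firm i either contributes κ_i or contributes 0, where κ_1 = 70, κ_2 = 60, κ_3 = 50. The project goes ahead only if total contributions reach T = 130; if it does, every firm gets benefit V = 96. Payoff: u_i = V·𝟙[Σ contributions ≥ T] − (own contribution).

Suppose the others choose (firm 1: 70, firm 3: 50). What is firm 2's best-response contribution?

Others' total = 120. Contributing 60 brings total to 180 ≥ 130: gain V − κ_2 = 36.
Best response: 60.

60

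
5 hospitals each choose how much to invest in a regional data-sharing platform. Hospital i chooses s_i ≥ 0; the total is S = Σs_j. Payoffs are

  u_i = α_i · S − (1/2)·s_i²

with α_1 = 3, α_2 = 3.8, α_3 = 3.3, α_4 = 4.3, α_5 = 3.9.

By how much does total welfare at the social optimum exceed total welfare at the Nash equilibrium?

536.35

Hospital i's FOC: ∂u_i/∂s_i = α_i − s_i = 0, so s_i* = α_i.
NE contributions = (3, 3.8, 3.3, 4.3, 3.9); S = 18.3.
W^NE = (Σα)·S − ½Σα_i² = 18.3² − ½·68.03 = 300.875.
Planner sets s_i = Σα_j = 18.3 for every i, so S^SO = 5·18.3 = 91.5.
W^SO = (Σα)·S^SO − ½·5·(Σα)² = (5/2)·18.3² = 837.225.
Deadweight loss = W^SO − W^NE = 536.35.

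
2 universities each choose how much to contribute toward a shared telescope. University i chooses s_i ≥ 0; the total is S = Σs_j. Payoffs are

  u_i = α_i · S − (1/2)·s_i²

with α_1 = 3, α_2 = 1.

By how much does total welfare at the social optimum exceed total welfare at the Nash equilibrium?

University i's FOC: ∂u_i/∂s_i = α_i − s_i = 0, so s_i* = α_i.
NE contributions = (3, 1); S = 4.
W^NE = (Σα)·S − ½Σα_i² = 4² − ½·10 = 11.
Planner sets s_i = Σα_j = 4 for every i, so S^SO = 2·4 = 8.
W^SO = (Σα)·S^SO − ½·2·(Σα)² = (2/2)·4² = 16.
Deadweight loss = W^SO − W^NE = 5.

5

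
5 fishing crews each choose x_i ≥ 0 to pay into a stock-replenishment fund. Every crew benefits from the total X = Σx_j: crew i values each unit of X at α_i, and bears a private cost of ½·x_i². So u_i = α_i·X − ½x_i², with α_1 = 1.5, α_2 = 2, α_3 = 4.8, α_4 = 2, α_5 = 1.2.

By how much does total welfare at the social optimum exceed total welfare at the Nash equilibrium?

Crew i's FOC: ∂u_i/∂x_i = α_i − x_i = 0, so x_i* = α_i.
NE contributions = (1.5, 2, 4.8, 2, 1.2); X = 11.5.
W^NE = (Σα)·X − ½Σα_i² = 11.5² − ½·34.73 = 114.885.
Planner sets x_i = Σα_j = 11.5 for every i, so X^SO = 5·11.5 = 57.5.
W^SO = (Σα)·X^SO − ½·5·(Σα)² = (5/2)·11.5² = 330.625.
Deadweight loss = W^SO − W^NE = 215.74.

215.74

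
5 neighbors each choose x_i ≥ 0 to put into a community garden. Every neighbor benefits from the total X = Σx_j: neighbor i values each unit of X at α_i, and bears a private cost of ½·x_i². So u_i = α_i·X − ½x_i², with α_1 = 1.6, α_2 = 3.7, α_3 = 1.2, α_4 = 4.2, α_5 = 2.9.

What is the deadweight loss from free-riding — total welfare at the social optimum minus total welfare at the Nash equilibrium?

Neighbor i's FOC: ∂u_i/∂x_i = α_i − x_i = 0, so x_i* = α_i.
NE contributions = (1.6, 3.7, 1.2, 4.2, 2.9); X = 13.6.
W^NE = (Σα)·X − ½Σα_i² = 13.6² − ½·43.74 = 163.09.
Planner sets x_i = Σα_j = 13.6 for every i, so X^SO = 5·13.6 = 68.
W^SO = (Σα)·X^SO − ½·5·(Σα)² = (5/2)·13.6² = 462.4.
Deadweight loss = W^SO − W^NE = 299.31.

299.31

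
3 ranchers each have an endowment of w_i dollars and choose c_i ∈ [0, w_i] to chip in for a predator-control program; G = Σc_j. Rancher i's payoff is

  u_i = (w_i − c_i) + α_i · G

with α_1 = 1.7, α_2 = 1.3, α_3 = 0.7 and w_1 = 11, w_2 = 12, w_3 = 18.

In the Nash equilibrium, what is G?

23

∂u_i/∂c_i = α_i − 1, so rancher i contributes w_i if α_i > 1, else 0.
α_i > 1 for i ∈ {1, 2}; NE contributions (11, 12, 0), G = 23.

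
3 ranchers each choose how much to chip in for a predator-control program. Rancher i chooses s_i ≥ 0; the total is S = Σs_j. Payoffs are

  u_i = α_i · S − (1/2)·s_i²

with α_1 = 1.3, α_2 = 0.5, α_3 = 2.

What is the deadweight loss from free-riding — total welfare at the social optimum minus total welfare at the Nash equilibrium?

10.19

Rancher i's FOC: ∂u_i/∂s_i = α_i − s_i = 0, so s_i* = α_i.
NE contributions = (1.3, 0.5, 2); S = 3.8.
W^NE = (Σα)·S − ½Σα_i² = 3.8² − ½·5.94 = 11.47.
Planner sets s_i = Σα_j = 3.8 for every i, so S^SO = 3·3.8 = 11.4.
W^SO = (Σα)·S^SO − ½·3·(Σα)² = (3/2)·3.8² = 21.66.
Deadweight loss = W^SO − W^NE = 10.19.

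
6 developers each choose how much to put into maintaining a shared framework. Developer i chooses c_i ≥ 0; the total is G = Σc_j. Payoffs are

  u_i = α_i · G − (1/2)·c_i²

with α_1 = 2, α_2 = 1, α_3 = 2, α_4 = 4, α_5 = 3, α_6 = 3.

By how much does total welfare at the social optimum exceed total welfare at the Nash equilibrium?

Developer i's FOC: ∂u_i/∂c_i = α_i − c_i = 0, so c_i* = α_i.
NE contributions = (2, 1, 2, 4, 3, 3); G = 15.
W^NE = (Σα)·G − ½Σα_i² = 15² − ½·43 = 203.5.
Planner sets c_i = Σα_j = 15 for every i, so G^SO = 6·15 = 90.
W^SO = (Σα)·G^SO − ½·6·(Σα)² = (6/2)·15² = 675.
Deadweight loss = W^SO − W^NE = 471.5.

471.5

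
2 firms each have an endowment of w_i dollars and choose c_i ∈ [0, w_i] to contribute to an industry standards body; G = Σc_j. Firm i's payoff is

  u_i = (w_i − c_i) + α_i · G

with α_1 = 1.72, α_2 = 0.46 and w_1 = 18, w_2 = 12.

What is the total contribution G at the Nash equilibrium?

18

∂u_i/∂c_i = α_i − 1, so firm i contributes w_i if α_i > 1, else 0.
α_i > 1 for i ∈ {1}; NE contributions (18, 0), G = 18.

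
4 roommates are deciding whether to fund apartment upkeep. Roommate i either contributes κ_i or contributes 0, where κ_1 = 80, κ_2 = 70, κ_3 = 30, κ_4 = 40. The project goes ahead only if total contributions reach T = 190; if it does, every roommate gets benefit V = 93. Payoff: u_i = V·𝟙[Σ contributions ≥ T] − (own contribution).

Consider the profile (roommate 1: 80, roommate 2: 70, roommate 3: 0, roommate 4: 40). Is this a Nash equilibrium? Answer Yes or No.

Total = 190 ≥ 190: provided.
Roommate 1 (pledges 80, payoff 13): dropping to 0 → total 110, payoff 0. No gain.
Roommate 2 (pledges 70, payoff 23): dropping to 0 → total 120, payoff 0. No gain.
Roommate 3 (pledges 0, payoff 93): pledging 30 → total 220, payoff 63. No gain.
Roommate 4 (pledges 40, payoff 53): dropping to 0 → total 150, payoff 0. No gain.

Yes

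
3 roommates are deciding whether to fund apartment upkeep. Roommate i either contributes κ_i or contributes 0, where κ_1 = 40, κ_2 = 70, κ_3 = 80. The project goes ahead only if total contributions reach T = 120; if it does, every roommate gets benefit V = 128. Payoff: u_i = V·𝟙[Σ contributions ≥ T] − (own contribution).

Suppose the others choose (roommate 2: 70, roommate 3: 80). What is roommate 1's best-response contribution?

0

Others' total = 150 ≥ 120; contributing adds cost 40 for no extra benefit.
Best response: 0.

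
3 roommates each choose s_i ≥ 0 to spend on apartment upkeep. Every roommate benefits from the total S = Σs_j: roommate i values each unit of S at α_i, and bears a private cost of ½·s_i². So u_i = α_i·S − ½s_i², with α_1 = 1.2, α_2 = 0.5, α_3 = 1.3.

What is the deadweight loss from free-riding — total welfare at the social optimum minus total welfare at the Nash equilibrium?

Roommate i's FOC: ∂u_i/∂s_i = α_i − s_i = 0, so s_i* = α_i.
NE contributions = (1.2, 0.5, 1.3); S = 3.
W^NE = (Σα)·S − ½Σα_i² = 3² − ½·3.38 = 7.31.
Planner sets s_i = Σα_j = 3 for every i, so S^SO = 3·3 = 9.
W^SO = (Σα)·S^SO − ½·3·(Σα)² = (3/2)·3² = 13.5.
Deadweight loss = W^SO − W^NE = 6.19.

6.19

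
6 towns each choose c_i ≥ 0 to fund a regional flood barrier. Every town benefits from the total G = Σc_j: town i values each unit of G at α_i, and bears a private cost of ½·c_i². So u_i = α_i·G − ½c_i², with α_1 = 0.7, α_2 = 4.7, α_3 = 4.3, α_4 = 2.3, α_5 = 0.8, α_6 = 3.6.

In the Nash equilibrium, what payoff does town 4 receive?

Town i's FOC: ∂u_i/∂c_i = α_i − c_i = 0, so c_i* = α_i.
NE contributions = (0.7, 4.7, 4.3, 2.3, 0.8, 3.6); G = 16.4.
u_4 = α_4·G − ½·(c_4)² = 2.3·16.4 − ½·2.3² = 35.075.

35.075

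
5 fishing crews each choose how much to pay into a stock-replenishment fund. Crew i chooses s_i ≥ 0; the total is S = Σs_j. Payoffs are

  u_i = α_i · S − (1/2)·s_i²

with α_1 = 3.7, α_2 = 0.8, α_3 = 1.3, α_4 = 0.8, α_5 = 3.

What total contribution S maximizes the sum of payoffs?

Planner FOC: ∂(Σu_j)/∂s_i = (Σα_j) − s_i = 0, so s_i^SO = Σα_j = 9.6 for every i; S^SO = 48.

48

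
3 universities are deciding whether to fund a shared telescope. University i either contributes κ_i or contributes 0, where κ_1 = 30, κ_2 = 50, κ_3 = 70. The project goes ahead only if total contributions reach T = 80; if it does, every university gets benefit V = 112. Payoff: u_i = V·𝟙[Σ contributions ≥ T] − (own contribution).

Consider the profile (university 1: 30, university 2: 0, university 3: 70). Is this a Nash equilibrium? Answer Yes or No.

Yes

Total = 100 ≥ 80: provided.
University 1 (pledges 30, payoff 82): dropping to 0 → total 70, payoff 0. No gain.
University 2 (pledges 0, payoff 112): pledging 50 → total 150, payoff 62. No gain.
University 3 (pledges 70, payoff 42): dropping to 0 → total 30, payoff 0. No gain.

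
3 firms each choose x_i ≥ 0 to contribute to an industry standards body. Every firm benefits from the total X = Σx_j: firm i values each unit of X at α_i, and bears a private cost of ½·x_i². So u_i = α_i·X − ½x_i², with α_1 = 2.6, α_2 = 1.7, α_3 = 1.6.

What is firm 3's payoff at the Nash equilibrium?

Firm i's FOC: ∂u_i/∂x_i = α_i − x_i = 0, so x_i* = α_i.
NE contributions = (2.6, 1.7, 1.6); X = 5.9.
u_3 = α_3·X − ½·(x_3)² = 1.6·5.9 − ½·1.6² = 8.16.

8.16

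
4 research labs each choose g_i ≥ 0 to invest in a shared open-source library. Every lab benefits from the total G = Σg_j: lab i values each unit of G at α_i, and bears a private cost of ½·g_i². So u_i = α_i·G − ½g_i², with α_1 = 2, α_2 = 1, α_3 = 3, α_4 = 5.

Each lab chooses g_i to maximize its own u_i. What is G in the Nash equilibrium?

11

Lab i's FOC: ∂u_i/∂g_i = α_i − g_i = 0, so g_i* = α_i.
NE contributions = (2, 1, 3, 5); G = 11.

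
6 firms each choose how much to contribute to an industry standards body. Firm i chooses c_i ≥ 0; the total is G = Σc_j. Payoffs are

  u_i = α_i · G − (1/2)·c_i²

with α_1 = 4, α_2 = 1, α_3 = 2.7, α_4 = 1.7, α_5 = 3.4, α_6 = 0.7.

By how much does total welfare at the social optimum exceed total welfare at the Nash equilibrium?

Firm i's FOC: ∂u_i/∂c_i = α_i − c_i = 0, so c_i* = α_i.
NE contributions = (4, 1, 2.7, 1.7, 3.4, 0.7); G = 13.5.
W^NE = (Σα)·G − ½Σα_i² = 13.5² − ½·39.23 = 162.635.
Planner sets c_i = Σα_j = 13.5 for every i, so G^SO = 6·13.5 = 81.
W^SO = (Σα)·G^SO − ½·6·(Σα)² = (6/2)·13.5² = 546.75.
Deadweight loss = W^SO − W^NE = 384.115.

384.115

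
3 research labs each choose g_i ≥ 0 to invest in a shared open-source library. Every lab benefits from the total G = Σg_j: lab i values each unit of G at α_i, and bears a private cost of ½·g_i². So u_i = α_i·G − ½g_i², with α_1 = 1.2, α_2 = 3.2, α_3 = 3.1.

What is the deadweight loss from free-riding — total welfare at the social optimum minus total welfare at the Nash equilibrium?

38.77

Lab i's FOC: ∂u_i/∂g_i = α_i − g_i = 0, so g_i* = α_i.
NE contributions = (1.2, 3.2, 3.1); G = 7.5.
W^NE = (Σα)·G − ½Σα_i² = 7.5² − ½·21.29 = 45.605.
Planner sets g_i = Σα_j = 7.5 for every i, so G^SO = 3·7.5 = 22.5.
W^SO = (Σα)·G^SO − ½·3·(Σα)² = (3/2)·7.5² = 84.375.
Deadweight loss = W^SO − W^NE = 38.77.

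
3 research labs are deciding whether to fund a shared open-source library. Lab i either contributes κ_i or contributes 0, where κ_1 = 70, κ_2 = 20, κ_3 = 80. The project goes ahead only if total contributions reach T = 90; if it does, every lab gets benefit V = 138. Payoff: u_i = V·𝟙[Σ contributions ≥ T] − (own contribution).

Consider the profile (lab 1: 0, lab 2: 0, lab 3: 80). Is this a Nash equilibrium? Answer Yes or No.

Total = 80 < 90: not provided.
Lab 1 (pledges 0, payoff 0): pledging 70 → total 150, payoff 68. Profitable deviation.

No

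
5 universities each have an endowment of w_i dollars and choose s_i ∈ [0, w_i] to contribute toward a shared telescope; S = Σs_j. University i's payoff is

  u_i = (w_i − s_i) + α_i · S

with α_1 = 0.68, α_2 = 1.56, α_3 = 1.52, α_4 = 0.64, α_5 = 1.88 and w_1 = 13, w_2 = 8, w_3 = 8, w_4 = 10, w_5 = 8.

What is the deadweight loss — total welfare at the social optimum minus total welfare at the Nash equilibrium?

121.44

∂u_i/∂s_i = α_i − 1, so university i contributes w_i if α_i > 1, else 0.
α_i > 1 for i ∈ {2, 3, 5}; NE contributions (0, 8, 8, 0, 8), S = 24.
W^NE = Σw_i − S^NE + (Σα_i)·S^NE = 47 + 5.28·24 = 173.72.
Planner: ∂(Σu_j)/∂s_i = Σα_j − 1 = 5.28 > 0, so everyone contributes w_i; S^SO = 47, W^SO = 47 + 5.28·47 = 295.16.
Deadweight loss = 121.44.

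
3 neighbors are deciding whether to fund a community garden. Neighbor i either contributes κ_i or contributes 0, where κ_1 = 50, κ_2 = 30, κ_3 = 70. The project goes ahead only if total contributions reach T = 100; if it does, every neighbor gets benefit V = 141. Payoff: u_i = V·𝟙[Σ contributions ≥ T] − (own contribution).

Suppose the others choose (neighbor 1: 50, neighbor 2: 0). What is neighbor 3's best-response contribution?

70

Others' total = 50. Contributing 70 brings total to 120 ≥ 100: gain V − κ_3 = 71.
Best response: 70.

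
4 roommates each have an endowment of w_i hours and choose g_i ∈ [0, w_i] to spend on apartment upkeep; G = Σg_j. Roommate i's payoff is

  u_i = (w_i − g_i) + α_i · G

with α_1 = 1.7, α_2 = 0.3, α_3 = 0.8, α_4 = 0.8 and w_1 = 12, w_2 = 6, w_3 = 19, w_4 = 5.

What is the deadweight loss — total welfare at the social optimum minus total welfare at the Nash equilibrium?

∂u_i/∂g_i = α_i − 1, so roommate i contributes w_i if α_i > 1, else 0.
α_i > 1 for i ∈ {1}; NE contributions (12, 0, 0, 0), G = 12.
W^NE = Σw_i − G^NE + (Σα_i)·G^NE = 42 + 2.6·12 = 73.2.
Planner: ∂(Σu_j)/∂g_i = Σα_j − 1 = 2.6 > 0, so everyone contributes w_i; G^SO = 42, W^SO = 42 + 2.6·42 = 151.2.
Deadweight loss = 78.

78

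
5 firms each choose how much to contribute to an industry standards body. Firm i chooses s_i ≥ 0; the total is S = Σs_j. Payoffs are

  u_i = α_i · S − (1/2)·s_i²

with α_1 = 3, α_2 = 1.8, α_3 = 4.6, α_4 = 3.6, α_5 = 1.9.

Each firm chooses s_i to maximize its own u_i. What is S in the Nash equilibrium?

14.9

Firm i's FOC: ∂u_i/∂s_i = α_i − s_i = 0, so s_i* = α_i.
NE contributions = (3, 1.8, 4.6, 3.6, 1.9); S = 14.9.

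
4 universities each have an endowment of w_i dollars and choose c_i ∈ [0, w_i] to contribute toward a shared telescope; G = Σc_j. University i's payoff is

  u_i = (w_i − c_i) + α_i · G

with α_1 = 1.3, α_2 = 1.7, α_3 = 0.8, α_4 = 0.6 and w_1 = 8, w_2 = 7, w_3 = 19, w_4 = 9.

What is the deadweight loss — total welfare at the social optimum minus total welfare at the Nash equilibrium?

∂u_i/∂c_i = α_i − 1, so university i contributes w_i if α_i > 1, else 0.
α_i > 1 for i ∈ {1, 2}; NE contributions (8, 7, 0, 0), G = 15.
W^NE = Σw_i − G^NE + (Σα_i)·G^NE = 43 + 3.4·15 = 94.
Planner: ∂(Σu_j)/∂c_i = Σα_j − 1 = 3.4 > 0, so everyone contributes w_i; G^SO = 43, W^SO = 43 + 3.4·43 = 189.2.
Deadweight loss = 95.2.

95.2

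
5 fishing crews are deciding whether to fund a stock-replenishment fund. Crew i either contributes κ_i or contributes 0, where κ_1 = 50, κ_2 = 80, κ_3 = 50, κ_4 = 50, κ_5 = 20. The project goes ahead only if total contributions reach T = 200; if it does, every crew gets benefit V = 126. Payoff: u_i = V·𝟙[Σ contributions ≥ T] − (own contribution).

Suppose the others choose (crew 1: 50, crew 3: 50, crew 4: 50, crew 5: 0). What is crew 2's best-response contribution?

80

Others' total = 150. Contributing 80 brings total to 230 ≥ 200: gain V − κ_2 = 46.
Best response: 80.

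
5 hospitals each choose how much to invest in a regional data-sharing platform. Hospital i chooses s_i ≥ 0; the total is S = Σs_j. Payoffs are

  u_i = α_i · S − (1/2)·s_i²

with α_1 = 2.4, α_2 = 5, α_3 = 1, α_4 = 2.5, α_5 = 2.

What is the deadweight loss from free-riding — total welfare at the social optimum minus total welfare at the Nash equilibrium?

Hospital i's FOC: ∂u_i/∂s_i = α_i − s_i = 0, so s_i* = α_i.
NE contributions = (2.4, 5, 1, 2.5, 2); S = 12.9.
W^NE = (Σα)·S − ½Σα_i² = 12.9² − ½·42.01 = 145.405.
Planner sets s_i = Σα_j = 12.9 for every i, so S^SO = 5·12.9 = 64.5.
W^SO = (Σα)·S^SO − ½·5·(Σα)² = (5/2)·12.9² = 416.025.
Deadweight loss = W^SO − W^NE = 270.62.

270.62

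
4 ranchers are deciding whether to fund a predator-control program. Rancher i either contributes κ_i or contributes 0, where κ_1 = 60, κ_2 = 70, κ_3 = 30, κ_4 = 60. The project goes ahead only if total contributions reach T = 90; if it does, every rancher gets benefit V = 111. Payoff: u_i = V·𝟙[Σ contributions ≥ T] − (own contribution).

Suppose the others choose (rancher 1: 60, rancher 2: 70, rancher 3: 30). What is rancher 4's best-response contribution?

0

Others' total = 160 ≥ 90; contributing adds cost 60 for no extra benefit.
Best response: 0.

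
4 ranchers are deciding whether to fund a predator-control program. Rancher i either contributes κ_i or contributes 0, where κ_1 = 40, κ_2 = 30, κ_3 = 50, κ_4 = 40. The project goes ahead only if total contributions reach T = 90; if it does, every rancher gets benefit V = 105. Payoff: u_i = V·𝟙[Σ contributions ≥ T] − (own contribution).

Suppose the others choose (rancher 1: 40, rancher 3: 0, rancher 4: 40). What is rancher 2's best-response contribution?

30

Others' total = 80. Contributing 30 brings total to 110 ≥ 90: gain V − κ_2 = 75.
Best response: 30.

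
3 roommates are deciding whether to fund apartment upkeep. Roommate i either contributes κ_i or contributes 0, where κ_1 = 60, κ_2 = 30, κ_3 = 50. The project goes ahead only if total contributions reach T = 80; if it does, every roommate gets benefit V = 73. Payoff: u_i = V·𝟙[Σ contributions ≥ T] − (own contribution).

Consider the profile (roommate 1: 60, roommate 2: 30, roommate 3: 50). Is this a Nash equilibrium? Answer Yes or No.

Total = 140 ≥ 80: provided.
Roommate 1 (pledges 60, payoff 13): dropping to 0 → total 80, payoff 73. Profitable deviation.

No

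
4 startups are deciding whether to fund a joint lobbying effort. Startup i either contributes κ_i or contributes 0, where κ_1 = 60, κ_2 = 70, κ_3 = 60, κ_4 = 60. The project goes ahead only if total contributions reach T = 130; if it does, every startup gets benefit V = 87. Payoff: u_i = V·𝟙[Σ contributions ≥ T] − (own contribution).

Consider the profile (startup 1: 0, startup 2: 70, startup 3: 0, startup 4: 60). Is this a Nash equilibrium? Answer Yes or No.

Yes

Total = 130 ≥ 130: provided.
Startup 1 (pledges 0, payoff 87): pledging 60 → total 190, payoff 27. No gain.
Startup 2 (pledges 70, payoff 17): dropping to 0 → total 60, payoff 0. No gain.
Startup 3 (pledges 0, payoff 87): pledging 60 → total 190, payoff 27. No gain.
Startup 4 (pledges 60, payoff 27): dropping to 0 → total 70, payoff 0. No gain.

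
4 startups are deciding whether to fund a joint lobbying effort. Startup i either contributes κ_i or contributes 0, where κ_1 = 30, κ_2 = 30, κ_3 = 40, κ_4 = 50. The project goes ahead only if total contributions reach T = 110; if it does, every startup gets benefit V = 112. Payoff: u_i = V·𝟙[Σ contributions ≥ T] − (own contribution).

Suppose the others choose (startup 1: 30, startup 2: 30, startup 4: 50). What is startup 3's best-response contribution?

0

Others' total = 110 ≥ 110; contributing adds cost 40 for no extra benefit.
Best response: 0.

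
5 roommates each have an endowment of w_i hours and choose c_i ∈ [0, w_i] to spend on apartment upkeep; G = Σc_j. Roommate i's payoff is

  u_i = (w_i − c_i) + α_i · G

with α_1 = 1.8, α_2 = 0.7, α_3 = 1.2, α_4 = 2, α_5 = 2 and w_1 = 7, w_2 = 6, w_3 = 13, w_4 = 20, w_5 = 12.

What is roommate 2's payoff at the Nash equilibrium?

∂u_i/∂c_i = α_i − 1, so roommate i contributes w_i if α_i > 1, else 0.
α_i > 1 for i ∈ {1, 3, 4, 5}; NE contributions (7, 0, 13, 20, 12), G = 52.
u_2 = (6 − 0) + 0.7·52 = 42.4.

42.4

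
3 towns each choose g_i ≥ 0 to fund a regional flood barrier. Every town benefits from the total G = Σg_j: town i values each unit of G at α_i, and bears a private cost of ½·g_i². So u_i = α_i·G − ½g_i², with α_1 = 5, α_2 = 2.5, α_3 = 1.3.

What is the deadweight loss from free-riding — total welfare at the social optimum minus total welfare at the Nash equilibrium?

55.19

Town i's FOC: ∂u_i/∂g_i = α_i − g_i = 0, so g_i* = α_i.
NE contributions = (5, 2.5, 1.3); G = 8.8.
W^NE = (Σα)·G − ½Σα_i² = 8.8² − ½·32.94 = 60.97.
Planner sets g_i = Σα_j = 8.8 for every i, so G^SO = 3·8.8 = 26.4.
W^SO = (Σα)·G^SO − ½·3·(Σα)² = (3/2)·8.8² = 116.16.
Deadweight loss = W^SO − W^NE = 55.19.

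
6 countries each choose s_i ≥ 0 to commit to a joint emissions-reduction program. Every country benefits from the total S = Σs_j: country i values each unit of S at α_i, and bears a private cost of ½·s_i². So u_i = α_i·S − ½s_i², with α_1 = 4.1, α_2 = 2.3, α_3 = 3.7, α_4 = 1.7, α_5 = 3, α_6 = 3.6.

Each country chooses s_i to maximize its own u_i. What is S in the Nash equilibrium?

18.4

Country i's FOC: ∂u_i/∂s_i = α_i − s_i = 0, so s_i* = α_i.
NE contributions = (4.1, 2.3, 3.7, 1.7, 3, 3.6); S = 18.4.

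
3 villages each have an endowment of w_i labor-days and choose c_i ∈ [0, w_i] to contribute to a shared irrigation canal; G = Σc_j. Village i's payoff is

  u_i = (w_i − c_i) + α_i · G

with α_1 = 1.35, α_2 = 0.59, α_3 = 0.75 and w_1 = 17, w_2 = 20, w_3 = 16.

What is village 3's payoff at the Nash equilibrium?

∂u_i/∂c_i = α_i − 1, so village i contributes w_i if α_i > 1, else 0.
α_i > 1 for i ∈ {1}; NE contributions (17, 0, 0), G = 17.
u_3 = (16 − 0) + 0.75·17 = 28.75.

28.75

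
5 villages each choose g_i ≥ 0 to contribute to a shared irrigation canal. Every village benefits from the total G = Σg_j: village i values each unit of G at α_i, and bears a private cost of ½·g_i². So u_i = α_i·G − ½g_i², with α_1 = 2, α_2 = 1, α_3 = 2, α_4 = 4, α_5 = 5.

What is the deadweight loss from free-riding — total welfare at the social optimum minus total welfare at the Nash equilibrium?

319

Village i's FOC: ∂u_i/∂g_i = α_i − g_i = 0, so g_i* = α_i.
NE contributions = (2, 1, 2, 4, 5); G = 14.
W^NE = (Σα)·G − ½Σα_i² = 14² − ½·50 = 171.
Planner sets g_i = Σα_j = 14 for every i, so G^SO = 5·14 = 70.
W^SO = (Σα)·G^SO − ½·5·(Σα)² = (5/2)·14² = 490.
Deadweight loss = W^SO − W^NE = 319.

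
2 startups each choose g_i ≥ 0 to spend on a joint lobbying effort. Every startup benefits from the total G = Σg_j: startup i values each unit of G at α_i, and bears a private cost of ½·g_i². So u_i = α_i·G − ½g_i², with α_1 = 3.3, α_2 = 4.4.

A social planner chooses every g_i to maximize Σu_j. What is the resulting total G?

15.4

Planner FOC: ∂(Σu_j)/∂g_i = (Σα_j) − g_i = 0, so g_i^SO = Σα_j = 7.7 for every i; G^SO = 15.4.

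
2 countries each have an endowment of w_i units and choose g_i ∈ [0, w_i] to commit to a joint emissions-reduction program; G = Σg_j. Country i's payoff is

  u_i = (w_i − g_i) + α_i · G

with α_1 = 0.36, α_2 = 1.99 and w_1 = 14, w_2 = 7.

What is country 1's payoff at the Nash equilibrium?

16.52

∂u_i/∂g_i = α_i − 1, so country i contributes w_i if α_i > 1, else 0.
α_i > 1 for i ∈ {2}; NE contributions (0, 7), G = 7.
u_1 = (14 − 0) + 0.36·7 = 16.52.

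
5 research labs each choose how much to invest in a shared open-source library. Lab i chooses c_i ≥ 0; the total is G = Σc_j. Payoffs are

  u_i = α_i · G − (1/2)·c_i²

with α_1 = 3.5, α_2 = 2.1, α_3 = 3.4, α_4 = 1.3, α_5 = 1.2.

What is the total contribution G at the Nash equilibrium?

Lab i's FOC: ∂u_i/∂c_i = α_i − c_i = 0, so c_i* = α_i.
NE contributions = (3.5, 2.1, 3.4, 1.3, 1.2); G = 11.5.

11.5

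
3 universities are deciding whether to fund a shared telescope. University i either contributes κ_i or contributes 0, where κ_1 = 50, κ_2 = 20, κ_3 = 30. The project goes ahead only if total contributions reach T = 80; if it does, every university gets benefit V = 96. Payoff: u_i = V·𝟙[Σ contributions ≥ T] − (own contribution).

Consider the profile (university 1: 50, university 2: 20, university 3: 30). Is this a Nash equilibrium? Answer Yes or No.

No

Total = 100 ≥ 80: provided.
University 1 (pledges 50, payoff 46): dropping to 0 → total 50, payoff 0. No gain.
University 2 (pledges 20, payoff 76): dropping to 0 → total 80, payoff 96. Profitable deviation.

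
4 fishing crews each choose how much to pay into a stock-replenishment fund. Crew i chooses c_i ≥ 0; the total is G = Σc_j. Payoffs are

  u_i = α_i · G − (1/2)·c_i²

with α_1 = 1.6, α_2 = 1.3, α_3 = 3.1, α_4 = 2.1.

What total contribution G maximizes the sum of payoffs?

Planner FOC: ∂(Σu_j)/∂c_i = (Σα_j) − c_i = 0, so c_i^SO = Σα_j = 8.1 for every i; G^SO = 32.4.

32.4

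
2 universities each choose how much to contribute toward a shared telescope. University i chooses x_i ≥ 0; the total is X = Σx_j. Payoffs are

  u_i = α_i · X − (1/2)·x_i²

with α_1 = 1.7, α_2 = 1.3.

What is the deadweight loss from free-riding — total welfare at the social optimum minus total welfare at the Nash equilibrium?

2.29

University i's FOC: ∂u_i/∂x_i = α_i − x_i = 0, so x_i* = α_i.
NE contributions = (1.7, 1.3); X = 3.
W^NE = (Σα)·X − ½Σα_i² = 3² − ½·4.58 = 6.71.
Planner sets x_i = Σα_j = 3 for every i, so X^SO = 2·3 = 6.
W^SO = (Σα)·X^SO − ½·2·(Σα)² = (2/2)·3² = 9.
Deadweight loss = W^SO − W^NE = 2.29.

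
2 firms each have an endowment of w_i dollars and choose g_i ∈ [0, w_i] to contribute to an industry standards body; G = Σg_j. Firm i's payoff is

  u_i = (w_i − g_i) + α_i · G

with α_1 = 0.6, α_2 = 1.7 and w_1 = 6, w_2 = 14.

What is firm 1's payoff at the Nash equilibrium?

∂u_i/∂g_i = α_i − 1, so firm i contributes w_i if α_i > 1, else 0.
α_i > 1 for i ∈ {2}; NE contributions (0, 14), G = 14.
u_1 = (6 − 0) + 0.6·14 = 14.4.

14.4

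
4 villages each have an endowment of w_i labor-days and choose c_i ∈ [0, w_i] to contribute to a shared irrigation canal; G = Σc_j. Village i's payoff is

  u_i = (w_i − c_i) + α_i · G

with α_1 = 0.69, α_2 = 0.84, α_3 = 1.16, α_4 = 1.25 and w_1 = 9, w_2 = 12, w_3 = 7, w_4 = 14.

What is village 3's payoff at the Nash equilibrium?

24.36

∂u_i/∂c_i = α_i − 1, so village i contributes w_i if α_i > 1, else 0.
α_i > 1 for i ∈ {3, 4}; NE contributions (0, 0, 7, 14), G = 21.
u_3 = (7 − 7) + 1.16·21 = 24.36.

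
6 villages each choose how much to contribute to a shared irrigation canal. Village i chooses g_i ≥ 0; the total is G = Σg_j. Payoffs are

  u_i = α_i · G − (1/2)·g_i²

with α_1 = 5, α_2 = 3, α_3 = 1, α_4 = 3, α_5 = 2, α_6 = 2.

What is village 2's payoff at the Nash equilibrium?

Village i's FOC: ∂u_i/∂g_i = α_i − g_i = 0, so g_i* = α_i.
NE contributions = (5, 3, 1, 3, 2, 2); G = 16.
u_2 = α_2·G − ½·(g_2)² = 3·16 − ½·3² = 43.5.

43.5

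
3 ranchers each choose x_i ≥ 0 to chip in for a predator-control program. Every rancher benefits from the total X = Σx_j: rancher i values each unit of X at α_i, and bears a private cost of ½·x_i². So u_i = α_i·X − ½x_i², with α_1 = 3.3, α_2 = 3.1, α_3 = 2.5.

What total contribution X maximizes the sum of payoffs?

26.7

Planner FOC: ∂(Σu_j)/∂x_i = (Σα_j) − x_i = 0, so x_i^SO = Σα_j = 8.9 for every i; X^SO = 26.7.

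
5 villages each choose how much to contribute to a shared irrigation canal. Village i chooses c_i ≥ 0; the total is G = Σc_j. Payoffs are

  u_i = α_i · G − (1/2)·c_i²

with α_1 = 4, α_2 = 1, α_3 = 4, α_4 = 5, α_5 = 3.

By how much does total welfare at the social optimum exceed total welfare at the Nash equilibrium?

467

Village i's FOC: ∂u_i/∂c_i = α_i − c_i = 0, so c_i* = α_i.
NE contributions = (4, 1, 4, 5, 3); G = 17.
W^NE = (Σα)·G − ½Σα_i² = 17² − ½·67 = 255.5.
Planner sets c_i = Σα_j = 17 for every i, so G^SO = 5·17 = 85.
W^SO = (Σα)·G^SO − ½·5·(Σα)² = (5/2)·17² = 722.5.
Deadweight loss = W^SO − W^NE = 467.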